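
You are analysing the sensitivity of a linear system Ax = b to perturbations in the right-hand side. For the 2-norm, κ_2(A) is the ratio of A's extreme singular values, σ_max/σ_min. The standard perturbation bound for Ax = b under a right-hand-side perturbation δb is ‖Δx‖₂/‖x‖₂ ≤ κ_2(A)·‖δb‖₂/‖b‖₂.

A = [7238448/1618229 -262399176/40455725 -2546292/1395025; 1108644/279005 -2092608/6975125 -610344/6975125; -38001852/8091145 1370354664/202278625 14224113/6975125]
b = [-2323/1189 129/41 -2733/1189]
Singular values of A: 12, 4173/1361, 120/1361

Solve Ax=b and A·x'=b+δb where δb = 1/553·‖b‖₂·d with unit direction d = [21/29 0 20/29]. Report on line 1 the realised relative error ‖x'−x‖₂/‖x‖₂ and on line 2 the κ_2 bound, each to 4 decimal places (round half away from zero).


0.0026
0.2461

from the listed singular values, σ₁ = 12, σ_n = 120/1361
κ = σ_max/σ_min = 12/(120/1361) = 136.1000
bound on ‖Δx‖/‖x‖: κ·ε = 136.1000·1/553 = 0.2461
solve Ax = b  →  x = [0.8327 10.0266 -32.5183]
2-norm of b is 4.3589; of x, 34.0392
Δx = A⁻¹·δb where δb = 1/553·4.3589·d; ‖Δx‖ = 0.0894
dividing the unrounded norms, ‖Δx‖/‖x‖ = 0.0026
so the bound overstates the realised error by a factor of ≈ 93.7094 (computed from the unrounded values)


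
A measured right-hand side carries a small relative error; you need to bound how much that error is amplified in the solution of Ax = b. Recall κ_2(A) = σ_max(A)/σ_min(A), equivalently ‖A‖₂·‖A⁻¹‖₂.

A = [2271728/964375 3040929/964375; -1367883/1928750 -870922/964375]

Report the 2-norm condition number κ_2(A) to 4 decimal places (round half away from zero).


154.3000

M = AᵀA = [36022554121/5952122500 12006117207/1488030625; 12006117207/1488030625 16009206901/1488030625]. tr(M)=4002375269/238084900, det(M)=2825761/238084900
eigenvalues of AᵀA: λ = (tr ± √(tr²−4·det))/2 = 1681/100, 1681/2380849
σ_max=√(1681/100)=(41/10), σ_min=√(1681/2380849)=(41/1543) → κ = 154.3000


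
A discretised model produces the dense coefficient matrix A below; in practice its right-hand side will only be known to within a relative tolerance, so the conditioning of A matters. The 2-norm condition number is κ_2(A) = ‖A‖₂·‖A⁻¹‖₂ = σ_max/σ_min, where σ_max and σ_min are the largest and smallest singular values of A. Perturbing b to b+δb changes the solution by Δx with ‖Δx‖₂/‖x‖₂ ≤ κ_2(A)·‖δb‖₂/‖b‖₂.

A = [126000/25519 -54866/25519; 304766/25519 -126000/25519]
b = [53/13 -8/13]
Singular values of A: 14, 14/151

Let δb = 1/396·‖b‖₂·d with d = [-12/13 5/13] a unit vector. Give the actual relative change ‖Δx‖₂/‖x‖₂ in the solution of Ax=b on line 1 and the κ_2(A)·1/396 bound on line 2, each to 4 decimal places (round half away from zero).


σ_max = 14, σ_min = 14/151
κ = σ_max/σ_min = 14/(14/151) = 151.0000
worst-case relative error ≤ 151.0000 × 1/396 = 0.3813
solve Ax = b  →  x = [-16.5275 -39.8516]
‖b‖ = 4.1231, ‖x‖ = 43.1429
with δb = [-0.0096 0.0040], A·Δx = δb → ‖Δx‖ = 0.1123
dividing the unrounded norms, ‖Δx‖/‖x‖ = 0.0026
so the bound overstates the realised error by a factor of ≈ 146.4917 (computed from the unrounded values)

0.0026
0.3813


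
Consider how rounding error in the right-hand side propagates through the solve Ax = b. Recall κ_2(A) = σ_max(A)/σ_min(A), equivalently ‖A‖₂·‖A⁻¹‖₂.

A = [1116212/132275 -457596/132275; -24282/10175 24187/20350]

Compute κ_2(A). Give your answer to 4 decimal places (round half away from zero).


50.8750

M = AᵀA = [2152918804/27994681 -896642775/27994681; -896642775/27994681 1498309201/111978724]. tr(M)=59822393/662596, det(M)=521284/165649
char-poly roots: 361/4 and 5776/165649
κ = σ_max/σ_min = (19/2)/(76/407) = 50.8750


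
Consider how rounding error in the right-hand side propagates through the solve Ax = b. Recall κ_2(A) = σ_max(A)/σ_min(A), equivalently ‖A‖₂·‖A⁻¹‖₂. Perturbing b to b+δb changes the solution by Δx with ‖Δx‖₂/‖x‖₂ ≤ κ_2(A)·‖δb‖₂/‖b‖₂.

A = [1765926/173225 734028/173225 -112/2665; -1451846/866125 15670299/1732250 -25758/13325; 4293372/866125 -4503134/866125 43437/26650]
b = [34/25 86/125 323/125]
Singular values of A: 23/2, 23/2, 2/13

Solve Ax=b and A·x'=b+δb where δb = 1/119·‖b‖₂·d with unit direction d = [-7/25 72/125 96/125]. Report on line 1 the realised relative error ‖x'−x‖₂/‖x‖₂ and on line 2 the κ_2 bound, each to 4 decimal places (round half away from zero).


from the listed singular values, σ₁ = 23/2, σ_n = 2/13
κ = σ_max/σ_min = (23/2)/(2/13) = 74.7500
bound on ‖Δx‖/‖x‖: κ·ε = 74.7500·1/119 = 0.6282
solve Ax = b  →  x = [-0.9044 2.6227 12.7020]
2-norm of b is 3.0000; of x, 13.0015
with δb = [-0.0071 0.0145 0.0194], A·Δx = δb → ‖Δx‖ = 0.1639
relative error = 0.0126
so the bound overstates the realised error by a factor of ≈ 49.8389 (computed from the unrounded values)

0.0126
0.6282


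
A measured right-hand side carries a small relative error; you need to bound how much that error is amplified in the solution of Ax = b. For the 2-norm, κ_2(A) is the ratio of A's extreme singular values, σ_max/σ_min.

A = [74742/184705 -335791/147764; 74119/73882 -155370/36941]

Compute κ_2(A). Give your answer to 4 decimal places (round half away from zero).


41.5520

form AᵀA = [552547129/472192900 -242658099/47219290; -242658099/47219290 1726619329/75550864] with trace 26993261/1123600 and determinant 60025/179776
eigenvalues of AᵀA: λ = (tr ± √(tr²−4·det))/2 = 2401/100, 625/44944
σ_max=√(2401/100)=(49/10), σ_min=√(625/44944)=(25/212) → κ = 41.5520


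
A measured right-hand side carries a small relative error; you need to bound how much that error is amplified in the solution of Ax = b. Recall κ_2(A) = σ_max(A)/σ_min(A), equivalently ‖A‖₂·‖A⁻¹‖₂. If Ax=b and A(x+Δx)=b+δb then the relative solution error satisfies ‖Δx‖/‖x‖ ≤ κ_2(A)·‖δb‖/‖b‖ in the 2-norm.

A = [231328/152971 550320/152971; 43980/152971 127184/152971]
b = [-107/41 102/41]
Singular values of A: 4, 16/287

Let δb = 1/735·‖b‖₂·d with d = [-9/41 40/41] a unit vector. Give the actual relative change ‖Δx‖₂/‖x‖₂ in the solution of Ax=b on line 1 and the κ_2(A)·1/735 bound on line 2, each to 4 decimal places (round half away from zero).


0.0016
0.0976

largest singular value 4, smallest 16/287
condition number: 4 ÷ (16/287) = 71.7500
perturbation bound = 71.7500·1/735 = 0.0976
solve Ax = b  →  x = [-49.8654 20.2356]
‖b‖ = 3.6056, ‖x‖ = 53.8148
with δb = [-0.0011 0.0048], A·Δx = δb → ‖Δx‖ = 0.0880
dividing the unrounded norms, ‖Δx‖/‖x‖ = 0.0016
so the bound overstates the realised error by a factor of ≈ 59.7022 (computed from the unrounded values)


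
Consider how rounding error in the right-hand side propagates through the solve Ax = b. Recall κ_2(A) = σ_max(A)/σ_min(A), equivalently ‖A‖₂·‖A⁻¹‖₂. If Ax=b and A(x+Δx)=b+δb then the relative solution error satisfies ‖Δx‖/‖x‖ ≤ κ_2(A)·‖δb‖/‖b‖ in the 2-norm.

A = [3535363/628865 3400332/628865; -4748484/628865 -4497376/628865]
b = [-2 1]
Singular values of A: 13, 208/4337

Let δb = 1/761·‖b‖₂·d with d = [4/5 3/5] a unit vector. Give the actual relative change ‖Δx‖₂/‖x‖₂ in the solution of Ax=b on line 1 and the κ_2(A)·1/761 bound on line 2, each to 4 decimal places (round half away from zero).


from the listed singular values, σ₁ = 13, σ_n = 208/4337
κ = σ_max/σ_min = 13/(208/4337) = 271.0625
perturbation bound = 271.0625·1/761 = 0.3562
solve Ax = b  →  x = [14.2686 -15.2051]
‖b‖ = 2.2361, ‖x‖ = 20.8515
δb = ε·‖b‖·d = [0.0024 0.0018]; solving A·Δx = δb gives ‖Δx‖ = 0.0613
dividing the unrounded norms, ‖Δx‖/‖x‖ = 0.0029
tightness: 0.0029 against a bound of 0.3562 (unrounded ratio ≈ 0.0082)

0.0029
0.3562


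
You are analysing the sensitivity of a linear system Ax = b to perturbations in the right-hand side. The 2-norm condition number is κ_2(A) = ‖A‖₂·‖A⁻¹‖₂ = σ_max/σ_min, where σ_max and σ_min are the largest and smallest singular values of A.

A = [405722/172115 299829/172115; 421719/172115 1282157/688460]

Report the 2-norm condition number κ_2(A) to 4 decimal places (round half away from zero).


148.3750

AᵀA = [81440489/7044845 244304127/28179380; 244304127/28179380 733004861/112717520]; tr = 407210537/22543504, det = 83521/5635876
λ_max, λ_min = (407210537/22543504 ± √165790295747867025/508209572598016)/2 = 289/16, 1156/1408969
κ = σ_max/σ_min = (17/4)/(34/1187) = 148.3750


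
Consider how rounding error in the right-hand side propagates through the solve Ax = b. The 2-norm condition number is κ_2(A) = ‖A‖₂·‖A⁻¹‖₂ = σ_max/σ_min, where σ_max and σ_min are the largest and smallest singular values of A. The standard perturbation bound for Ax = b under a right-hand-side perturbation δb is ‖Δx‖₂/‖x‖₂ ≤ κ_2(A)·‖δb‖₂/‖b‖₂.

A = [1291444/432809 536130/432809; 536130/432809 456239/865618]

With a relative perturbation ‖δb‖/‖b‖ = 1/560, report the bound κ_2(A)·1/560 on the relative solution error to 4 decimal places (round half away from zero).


M = AᵀA = [11569603444/1108423849 4820612895/1108423849; 4820612895/1108423849 8034884809/4433695396]. tr(M)=321380465/26234884, det(M)=9604/6558721
eigenvalues of AᵀA: λ = (tr ± √(tr²−4·det))/2 = 49/4, 784/6558721
so κ_2 = √((49/4) / (784/6558721)) = 320.1250
worst-case relative error ≤ 320.1250 × 1/560 = 0.5717

0.5717


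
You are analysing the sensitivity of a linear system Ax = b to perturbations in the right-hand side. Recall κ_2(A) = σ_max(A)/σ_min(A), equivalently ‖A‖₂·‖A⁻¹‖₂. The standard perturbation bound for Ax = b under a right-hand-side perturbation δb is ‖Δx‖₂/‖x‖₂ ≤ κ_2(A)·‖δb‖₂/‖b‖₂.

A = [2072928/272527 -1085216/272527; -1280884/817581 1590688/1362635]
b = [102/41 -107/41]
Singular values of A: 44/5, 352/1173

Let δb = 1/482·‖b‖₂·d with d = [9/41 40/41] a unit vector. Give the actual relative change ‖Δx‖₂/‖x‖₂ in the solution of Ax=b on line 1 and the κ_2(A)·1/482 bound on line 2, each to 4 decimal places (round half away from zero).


0.0037
0.0608

σ_max = 44/5, σ_min = 352/1173
κ = σ_max/σ_min = (44/5)/(352/1173) = 29.3250
bound on ‖Δx‖/‖x‖: κ·ε = 29.3250·1/482 = 0.0608
solve Ax = b  →  x = [-2.8356 -6.0411]
‖b‖₂ = 3.6056 and ‖x‖₂ = 6.6735
Δx = A⁻¹·δb where δb = 1/482·3.6056·d; ‖Δx‖ = 0.0249
relative error = 0.0037
tightness: 0.0037 against a bound of 0.0608 (unrounded ratio ≈ 0.0614)


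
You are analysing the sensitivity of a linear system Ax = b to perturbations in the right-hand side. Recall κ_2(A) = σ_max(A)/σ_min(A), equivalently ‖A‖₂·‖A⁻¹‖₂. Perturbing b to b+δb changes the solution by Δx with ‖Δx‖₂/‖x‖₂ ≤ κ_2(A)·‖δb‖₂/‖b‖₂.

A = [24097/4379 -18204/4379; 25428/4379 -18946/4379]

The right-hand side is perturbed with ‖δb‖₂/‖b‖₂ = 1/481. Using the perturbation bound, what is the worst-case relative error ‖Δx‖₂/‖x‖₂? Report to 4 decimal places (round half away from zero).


M = AᵀA = [1459273/22801 -1094436/22801; -1094436/22801 820852/22801]. tr(M)=2280125/22801, det(M)=2500/22801
solving λ² − 2280125/22801·λ + 2500/22801 = 0 gives λ = 100, 25/22801
so κ_2 = √(100 / (25/22801)) = 302.0000
bound on ‖Δx‖/‖x‖: κ·ε = 302.0000·1/481 = 0.6279

0.6279


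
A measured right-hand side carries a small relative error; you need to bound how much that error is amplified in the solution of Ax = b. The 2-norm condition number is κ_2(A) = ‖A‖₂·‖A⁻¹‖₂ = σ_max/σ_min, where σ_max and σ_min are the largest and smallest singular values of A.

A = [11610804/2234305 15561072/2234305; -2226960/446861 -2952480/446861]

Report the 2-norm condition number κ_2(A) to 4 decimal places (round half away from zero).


385.2250

M = AᵀA = [307722402576/5935932025 410288856768/5935932025; 410288856768/5935932025 547057569024/5935932025]. tr(M)=34191198864/237437281, det(M)=33177600/237437281
eigenvalues of AᵀA: λ = (tr ± √(tr²−4·det))/2 = 144, 230400/237437281
so κ_2 = √(144 / (230400/237437281)) = 385.2250


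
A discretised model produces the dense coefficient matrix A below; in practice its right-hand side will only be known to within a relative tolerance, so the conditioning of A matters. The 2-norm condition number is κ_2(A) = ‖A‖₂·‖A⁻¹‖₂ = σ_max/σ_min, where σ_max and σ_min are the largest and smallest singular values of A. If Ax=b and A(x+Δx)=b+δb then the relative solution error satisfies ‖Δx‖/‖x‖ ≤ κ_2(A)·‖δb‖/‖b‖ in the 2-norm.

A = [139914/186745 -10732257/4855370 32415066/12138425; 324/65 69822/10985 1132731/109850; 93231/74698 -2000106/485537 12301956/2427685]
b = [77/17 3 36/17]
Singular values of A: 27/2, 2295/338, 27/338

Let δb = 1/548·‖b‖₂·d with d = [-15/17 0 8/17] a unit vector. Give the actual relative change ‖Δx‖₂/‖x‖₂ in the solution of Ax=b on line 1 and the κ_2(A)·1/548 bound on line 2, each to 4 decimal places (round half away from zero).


0.0035
0.3084

from the listed singular values, σ₁ = 27/2, σ_n = 27/338
κ_2(A) = (27/2) / (27/338) = 169.0000
worst-case relative error ≤ 169.0000 × 1/548 = 0.3084
solve Ax = b  →  x = [34.7806 -5.8582 -12.9109]
‖b‖ = 5.8310, ‖x‖ = 37.5593
δb = ε·‖b‖·d = [-0.0094 0.0000 0.0050]; solving A·Δx = δb gives ‖Δx‖ = 0.1332
realised ‖Δx‖/‖x‖ = 0.0035
tightness: 0.0035 against a bound of 0.3084 (unrounded ratio ≈ 0.0115)


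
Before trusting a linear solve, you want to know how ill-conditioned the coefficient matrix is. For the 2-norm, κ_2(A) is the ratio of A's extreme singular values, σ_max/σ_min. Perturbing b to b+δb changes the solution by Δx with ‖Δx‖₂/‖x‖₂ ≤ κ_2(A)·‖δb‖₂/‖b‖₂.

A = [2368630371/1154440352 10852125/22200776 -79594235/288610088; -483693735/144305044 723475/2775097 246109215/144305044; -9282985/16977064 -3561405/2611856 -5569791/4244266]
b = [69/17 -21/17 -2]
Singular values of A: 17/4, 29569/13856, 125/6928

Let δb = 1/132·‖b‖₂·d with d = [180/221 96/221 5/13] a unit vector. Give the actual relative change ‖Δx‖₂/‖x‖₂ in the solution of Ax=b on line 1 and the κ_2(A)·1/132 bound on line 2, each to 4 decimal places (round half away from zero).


σ_max = 17/4, σ_min = 125/6928
κ_2(A) = (17/4) / (125/6928) = 235.5520
perturbation bound = 235.5520·1/132 = 1.7845
solve Ax = b  →  x = [30.4458 -79.2997 71.2346]
‖b‖ = 4.6904, ‖x‖ = 110.8592
Δx = A⁻¹·δb where δb = 1/132·4.6904·d; ‖Δx‖ = 1.9694
dividing the unrounded norms, ‖Δx‖/‖x‖ = 0.0178
tightness: 0.0178 against a bound of 1.7845 (unrounded ratio ≈ 0.0100)

0.0178
1.7845


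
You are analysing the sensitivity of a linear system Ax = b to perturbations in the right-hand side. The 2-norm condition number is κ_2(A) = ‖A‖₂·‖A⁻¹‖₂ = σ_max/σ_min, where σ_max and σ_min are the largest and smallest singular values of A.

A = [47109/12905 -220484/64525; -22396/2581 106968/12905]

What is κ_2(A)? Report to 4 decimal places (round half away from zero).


M = AᵀA = [508923389/5742725 -2423384964/28713625; -2423384964/28713625 11540242064/143568125]. tr(M)=836666441/4950625, det(M)=1827904/4950625
λ_max, λ_min = (836666441/4950625 ± √699974536426646481/24508687890625)/2 = 169, 10816/4950625
so κ_2 = √(169 / (10816/4950625)) = 278.1250

278.1250


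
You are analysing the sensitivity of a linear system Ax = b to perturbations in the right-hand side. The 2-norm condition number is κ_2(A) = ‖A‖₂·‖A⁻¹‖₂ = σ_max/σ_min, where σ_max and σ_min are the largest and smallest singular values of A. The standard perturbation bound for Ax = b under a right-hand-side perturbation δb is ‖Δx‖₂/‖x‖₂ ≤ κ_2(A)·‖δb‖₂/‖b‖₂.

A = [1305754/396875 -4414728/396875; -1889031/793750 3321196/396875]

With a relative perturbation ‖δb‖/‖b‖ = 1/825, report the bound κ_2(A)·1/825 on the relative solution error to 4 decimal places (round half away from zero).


0.2405

AᵀA = [415536486121/25201562500 -356058793818/6300390625; -356058793818/6300390625 1220806647376/6300390625]; tr = 8478020921/40322500, det = 11316496/10080625
λ_max, λ_min = (8478020921/40322500 ± √71869537786354328241/1625904006250000)/2 = 841/4, 53824/10080625
κ = σ_max/σ_min = (29/2)/(232/3175) = 198.4375
bound on ‖Δx‖/‖x‖: κ·ε = 198.4375·1/825 = 0.2405


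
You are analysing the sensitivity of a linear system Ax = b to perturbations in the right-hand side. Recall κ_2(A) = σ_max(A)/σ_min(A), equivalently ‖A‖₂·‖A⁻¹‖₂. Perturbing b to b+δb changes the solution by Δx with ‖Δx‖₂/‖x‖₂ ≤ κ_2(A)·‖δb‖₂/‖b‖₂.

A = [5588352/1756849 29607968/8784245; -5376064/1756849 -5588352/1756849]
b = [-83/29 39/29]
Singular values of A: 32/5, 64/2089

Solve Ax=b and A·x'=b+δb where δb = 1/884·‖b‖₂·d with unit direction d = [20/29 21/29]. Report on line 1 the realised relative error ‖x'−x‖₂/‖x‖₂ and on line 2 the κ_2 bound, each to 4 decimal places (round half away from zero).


0.0036
0.2363

from the listed singular values, σ₁ = 32/5, σ_n = 64/2089
condition number: (32/5) ÷ (64/2089) = 208.9000
κ_2(A)·‖δb‖/‖b‖ = 0.2363
solve Ax = b  →  x = [23.3130 -22.8502]
‖b‖ = 3.1623, ‖x‖ = 32.6440
Δx = A⁻¹·δb where δb = 1/884·3.1623·d; ‖Δx‖ = 0.1168
dividing the unrounded norms, ‖Δx‖/‖x‖ = 0.0036
tightness: 0.0036 against a bound of 0.2363 (unrounded ratio ≈ 0.0151)


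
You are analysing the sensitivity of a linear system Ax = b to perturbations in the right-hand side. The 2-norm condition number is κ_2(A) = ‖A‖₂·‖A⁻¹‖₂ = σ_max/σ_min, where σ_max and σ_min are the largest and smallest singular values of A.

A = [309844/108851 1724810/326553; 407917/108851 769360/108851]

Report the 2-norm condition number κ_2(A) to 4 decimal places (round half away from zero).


form AᵀA = [262399583225/11848540201 1475927099000/35545620603; 1475927099000/35545620603 8302202822500/106636861809] with trace 36898958725/368985681 and determinant 39062500/368985681
solving λ² − 36898958725/368985681·λ + 39062500/368985681 = 0 gives λ = 100, 390625/368985681
κ = σ_max/σ_min = 10/(625/19209) = 307.3440

307.3440


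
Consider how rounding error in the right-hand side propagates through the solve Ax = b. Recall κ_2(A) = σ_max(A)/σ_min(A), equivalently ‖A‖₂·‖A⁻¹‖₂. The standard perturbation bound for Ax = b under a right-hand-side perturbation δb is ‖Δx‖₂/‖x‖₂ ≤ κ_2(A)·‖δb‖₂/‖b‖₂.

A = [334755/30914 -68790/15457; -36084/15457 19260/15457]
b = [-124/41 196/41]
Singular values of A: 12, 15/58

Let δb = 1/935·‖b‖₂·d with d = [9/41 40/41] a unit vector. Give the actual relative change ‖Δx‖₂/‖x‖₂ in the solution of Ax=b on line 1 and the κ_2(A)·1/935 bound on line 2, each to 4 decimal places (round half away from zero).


0.0015
0.0496

largest singular value 12, smallest 15/58
κ = σ_max/σ_min = 12/(15/58) = 46.4000
perturbation bound = 46.4000·1/935 = 0.0496
solve Ax = b  →  x = [5.6410 14.4051]
2-norm of b is 5.6569; of x, 15.4703
δb = ε·‖b‖·d = [0.0013 0.0059]; solving A·Δx = δb gives ‖Δx‖ = 0.0234
dividing the unrounded norms, ‖Δx‖/‖x‖ = 0.0015
so the bound overstates the realised error by a factor of ≈ 32.8174 (computed from the unrounded values)


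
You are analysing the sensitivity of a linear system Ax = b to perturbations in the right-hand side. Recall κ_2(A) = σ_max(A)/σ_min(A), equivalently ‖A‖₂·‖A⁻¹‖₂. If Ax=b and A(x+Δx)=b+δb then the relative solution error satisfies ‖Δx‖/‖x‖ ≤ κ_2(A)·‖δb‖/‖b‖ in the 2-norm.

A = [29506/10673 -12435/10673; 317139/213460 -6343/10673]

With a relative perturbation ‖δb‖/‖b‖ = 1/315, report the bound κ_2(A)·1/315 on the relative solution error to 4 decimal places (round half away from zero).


0.4170

AᵀA = [448818759721/45565171600 -9349754877/2278258580; -9349754877/2278258580 194862874/113912929]; tr = 3116946209/269616400, det = 83521/10784656
char-poly roots: 289/25 and 7225/10784656
σ_max=√(289/25)=(17/5), σ_min=√(7225/10784656)=(85/3284) → κ = 131.3600
worst-case relative error ≤ 131.3600 × 1/315 = 0.4170


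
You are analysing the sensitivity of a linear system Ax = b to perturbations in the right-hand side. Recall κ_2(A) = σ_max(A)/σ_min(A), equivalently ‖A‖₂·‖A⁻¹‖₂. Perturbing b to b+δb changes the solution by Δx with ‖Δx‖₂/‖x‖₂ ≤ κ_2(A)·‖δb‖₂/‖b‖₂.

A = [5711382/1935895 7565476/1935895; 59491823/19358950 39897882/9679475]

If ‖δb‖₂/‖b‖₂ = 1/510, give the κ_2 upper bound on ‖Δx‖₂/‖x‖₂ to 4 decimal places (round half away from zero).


0.6545

form AᵀA = [8087117049769/445623002500 2695638469923/111405750625; 2695638469923/111405750625 3594235036564/111405750625] with trace 898562287841/17824920100 and determinant 101646724/4456230025
λ_max, λ_min = (898562287841/17824920100 ± √807385195614312508402881/317727776571384010000)/2 = 5041/100, 80656/178249201
so κ_2 = √((5041/100) / (80656/178249201)) = 333.7750
worst-case relative error ≤ 333.7750 × 1/510 = 0.6545


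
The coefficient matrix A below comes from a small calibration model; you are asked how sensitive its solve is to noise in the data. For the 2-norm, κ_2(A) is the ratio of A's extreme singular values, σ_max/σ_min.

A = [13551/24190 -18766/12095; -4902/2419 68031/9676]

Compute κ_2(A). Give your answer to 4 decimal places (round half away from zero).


70.8000

form AᵀA = [1538721/348100 -2631111/174050; -2631111/174050 72183241/1392400] with trace 3133525/55696 and determinant 140625/222784
eigenvalues of AᵀA: λ = (tr ± √(tr²−4·det))/2 = 225/4, 625/55696
so κ_2 = √((225/4) / (625/55696)) = 70.8000


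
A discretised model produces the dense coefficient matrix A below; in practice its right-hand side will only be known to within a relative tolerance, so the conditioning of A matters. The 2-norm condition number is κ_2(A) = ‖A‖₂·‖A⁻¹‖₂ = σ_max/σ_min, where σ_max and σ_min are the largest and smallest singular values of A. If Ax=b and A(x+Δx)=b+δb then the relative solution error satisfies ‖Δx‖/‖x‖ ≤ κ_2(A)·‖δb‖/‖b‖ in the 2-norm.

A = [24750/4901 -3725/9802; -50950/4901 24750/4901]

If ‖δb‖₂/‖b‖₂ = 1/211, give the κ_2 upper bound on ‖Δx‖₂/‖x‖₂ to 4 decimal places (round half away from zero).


AᵀA = [18985000/142129 -7734375/142129; -7734375/142129 14580625/568516]; tr = 535625/3364, det = 390625/841
eigenvalues of AᵀA: λ = (tr ± √(tr²−4·det))/2 = 625/4, 2500/841
σ_max=√(625/4)=(25/2), σ_min=√(2500/841)=(50/29) → κ = 7.2500
κ_2(A)·‖δb‖/‖b‖ = 0.0344

0.0344


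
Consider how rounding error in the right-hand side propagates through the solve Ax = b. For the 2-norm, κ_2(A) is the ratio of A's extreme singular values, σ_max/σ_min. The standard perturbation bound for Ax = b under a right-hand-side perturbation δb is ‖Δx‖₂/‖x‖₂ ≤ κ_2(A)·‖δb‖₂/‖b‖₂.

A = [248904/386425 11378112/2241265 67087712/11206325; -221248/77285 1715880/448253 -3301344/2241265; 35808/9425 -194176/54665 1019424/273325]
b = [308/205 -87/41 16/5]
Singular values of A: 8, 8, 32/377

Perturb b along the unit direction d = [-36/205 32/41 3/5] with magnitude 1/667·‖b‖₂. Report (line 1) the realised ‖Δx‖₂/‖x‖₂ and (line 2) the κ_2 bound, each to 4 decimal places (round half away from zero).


0.1413
0.1413

from the listed singular values, σ₁ = 8, σ_n = 32/377
κ_2(A) = 8 / (32/377) = 94.2500
perturbation bound = 94.2500·1/667 = 0.1413
solve Ax = b  →  x = [0.3000 -0.1853 0.3759]
2-norm of b is 4.1231; of x, 0.5154
re-solving with b+δb shifts x by Δx of norm 0.0728
relative error = 0.1413
tightness: 0.1413 against a bound of 0.1413; the bound is attained (ratio 1)


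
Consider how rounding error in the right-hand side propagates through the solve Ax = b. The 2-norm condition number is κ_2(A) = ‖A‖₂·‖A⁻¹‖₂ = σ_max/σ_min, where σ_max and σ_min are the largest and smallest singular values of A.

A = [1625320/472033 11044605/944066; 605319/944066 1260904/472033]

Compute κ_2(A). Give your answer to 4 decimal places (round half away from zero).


M = AᵀA = [6503909281/530196676 5566408848/132549169; 5566408848/132549169 76349086969/530196676]. tr(M)=41426498125/265098338, det(M)=6103515625/2120786704
char-poly roots: 625/4 and 9765625/530196676
σ_max=√(625/4)=(25/2), σ_min=√(9765625/530196676)=(3125/23026) → κ = 92.1040

92.1040


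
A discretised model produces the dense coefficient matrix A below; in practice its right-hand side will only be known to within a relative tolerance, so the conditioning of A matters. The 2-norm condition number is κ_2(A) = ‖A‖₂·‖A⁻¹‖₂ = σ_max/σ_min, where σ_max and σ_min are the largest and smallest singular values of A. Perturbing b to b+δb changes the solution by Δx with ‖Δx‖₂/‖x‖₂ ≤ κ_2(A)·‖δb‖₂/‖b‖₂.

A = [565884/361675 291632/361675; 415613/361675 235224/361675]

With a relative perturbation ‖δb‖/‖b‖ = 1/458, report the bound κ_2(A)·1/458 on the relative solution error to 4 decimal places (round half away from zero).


form AᵀA = [68229601/18105025 1454904/724201; 1454904/724201 19429696/18105025] with trace 87659297/18105025 and determinant 3748096/452625625
λ_max, λ_min = (87659297/18105025 ± √306931794041961/13111677210025)/2 = 121/25, 30976/18105025
κ = σ_max/σ_min = (11/5)/(176/4255) = 53.1875
worst-case relative error ≤ 53.1875 × 1/458 = 0.1161

0.1161


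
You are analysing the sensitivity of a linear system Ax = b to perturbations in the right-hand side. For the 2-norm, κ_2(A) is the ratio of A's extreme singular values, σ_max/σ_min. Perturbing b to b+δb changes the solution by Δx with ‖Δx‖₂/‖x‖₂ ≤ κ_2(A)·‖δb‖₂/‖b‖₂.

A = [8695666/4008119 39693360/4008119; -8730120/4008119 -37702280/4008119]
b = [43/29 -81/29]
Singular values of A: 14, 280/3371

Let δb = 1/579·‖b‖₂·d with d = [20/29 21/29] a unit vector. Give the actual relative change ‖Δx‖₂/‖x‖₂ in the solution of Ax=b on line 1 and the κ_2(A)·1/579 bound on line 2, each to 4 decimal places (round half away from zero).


0.0055
0.2911

σ_max = 14, σ_min = 280/3371
κ = σ_max/σ_min = 14/(280/3371) = 168.5500
κ_2(A)·‖δb‖/‖b‖ = 0.2911
solve Ax = b  →  x = [11.7927 -2.4337]
‖b‖₂ = 3.1623 and ‖x‖₂ = 12.0412
δb = ε·‖b‖·d = [0.0038 0.0040]; solving A·Δx = δb gives ‖Δx‖ = 0.0658
relative error = 0.0055
realised/bound (from unrounded values) ≈ 0.0188


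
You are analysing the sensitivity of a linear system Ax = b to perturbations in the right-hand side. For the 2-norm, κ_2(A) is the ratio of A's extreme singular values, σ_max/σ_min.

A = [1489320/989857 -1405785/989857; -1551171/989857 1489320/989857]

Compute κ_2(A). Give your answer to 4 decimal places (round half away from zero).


235.4000

form AᵀA = [5498460801/1165061689 -5236449120/1165061689; -5236449120/1165061689 4987283625/1165061689] with trace 12468186/1385329 and determinant 2025/1385329
eigenvalues of AᵀA: λ = (tr ± √(tr²−4·det))/2 = 9, 225/1385329
κ = σ_max/σ_min = 3/(15/1177) = 235.4000


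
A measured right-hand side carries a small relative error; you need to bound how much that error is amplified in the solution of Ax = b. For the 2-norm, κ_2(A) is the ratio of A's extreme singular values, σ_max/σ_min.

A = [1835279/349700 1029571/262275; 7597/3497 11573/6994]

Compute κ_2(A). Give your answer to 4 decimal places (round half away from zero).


AᵀA = [23345521289/723610000 13131658811/542707500; 13131658811/542707500 29547019981/1628122500]; tr = 13131910861/260499600, det = 25411681/1041998400
solving λ² − 13131910861/260499600·λ + 25411681/1041998400 = 0 gives λ = 5041/100, 5041/10419984
κ_2(A) = √(λ_max/λ_min) = √((5041/100) / (5041/10419984)) = 322.8000

322.8000


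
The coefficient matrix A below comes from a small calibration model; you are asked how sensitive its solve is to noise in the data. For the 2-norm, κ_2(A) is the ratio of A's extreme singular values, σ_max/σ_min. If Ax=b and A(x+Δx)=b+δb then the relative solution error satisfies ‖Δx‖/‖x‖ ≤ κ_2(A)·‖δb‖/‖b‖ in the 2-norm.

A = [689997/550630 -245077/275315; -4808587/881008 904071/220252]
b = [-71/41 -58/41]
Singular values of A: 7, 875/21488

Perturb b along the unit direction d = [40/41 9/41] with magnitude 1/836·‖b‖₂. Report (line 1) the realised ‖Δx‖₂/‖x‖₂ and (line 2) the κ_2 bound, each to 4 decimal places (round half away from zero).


σ_max = 7, σ_min = 875/21488
condition number: 7 ÷ (875/21488) = 171.9040
bound on ‖Δx‖/‖x‖: κ·ε = 171.9040·1/836 = 0.2056
solve Ax = b  →  x = [-29.3550 -39.3781]
2-norm of b is 2.2361; of x, 49.1156
Δx = A⁻¹·δb where δb = 1/836·2.2361·d; ‖Δx‖ = 0.0657
dividing the unrounded norms, ‖Δx‖/‖x‖ = 0.0013
realised/bound (from unrounded values) ≈ 0.0065

0.0013
0.2056


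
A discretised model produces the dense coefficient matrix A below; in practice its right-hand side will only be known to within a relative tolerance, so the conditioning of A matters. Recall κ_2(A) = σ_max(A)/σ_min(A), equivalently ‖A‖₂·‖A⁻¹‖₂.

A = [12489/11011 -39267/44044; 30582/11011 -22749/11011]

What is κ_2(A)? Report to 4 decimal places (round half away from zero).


form AᵀA = [6457005/717409 -19368315/2869636; -19368315/2869636 58119345/11478544] with trace 161431425/11478544 and determinant 50625/2869636
eigenvalues of AᵀA: λ = (tr ± √(tr²−4·det))/2 = 225/16, 900/717409
κ_2(A) = √(λ_max/λ_min) = √((225/16) / (900/717409)) = 105.8750

105.8750


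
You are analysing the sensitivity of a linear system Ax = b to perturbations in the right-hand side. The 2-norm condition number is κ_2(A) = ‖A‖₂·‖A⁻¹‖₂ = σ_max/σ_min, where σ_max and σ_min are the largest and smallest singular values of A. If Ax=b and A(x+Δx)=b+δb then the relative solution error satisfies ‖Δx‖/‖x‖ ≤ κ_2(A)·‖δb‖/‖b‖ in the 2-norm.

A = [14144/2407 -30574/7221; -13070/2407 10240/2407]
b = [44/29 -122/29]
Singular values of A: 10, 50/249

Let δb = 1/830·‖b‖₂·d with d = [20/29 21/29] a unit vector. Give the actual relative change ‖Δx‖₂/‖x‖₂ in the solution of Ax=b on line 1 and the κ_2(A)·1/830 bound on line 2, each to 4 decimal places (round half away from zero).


0.0027
0.0600

from the listed singular values, σ₁ = 10, σ_n = 50/249
κ = σ_max/σ_min = 10/(50/249) = 49.8000
perturbation bound = 49.8000·1/830 = 0.0600
solve Ax = b  →  x = [-5.6560 -8.2080]
‖b‖₂ = 4.4721 and ‖x‖₂ = 9.9680
with δb = [0.0037 0.0039], A·Δx = δb → ‖Δx‖ = 0.0268
relative error = 0.0027
realised/bound (from unrounded values) ≈ 0.0449


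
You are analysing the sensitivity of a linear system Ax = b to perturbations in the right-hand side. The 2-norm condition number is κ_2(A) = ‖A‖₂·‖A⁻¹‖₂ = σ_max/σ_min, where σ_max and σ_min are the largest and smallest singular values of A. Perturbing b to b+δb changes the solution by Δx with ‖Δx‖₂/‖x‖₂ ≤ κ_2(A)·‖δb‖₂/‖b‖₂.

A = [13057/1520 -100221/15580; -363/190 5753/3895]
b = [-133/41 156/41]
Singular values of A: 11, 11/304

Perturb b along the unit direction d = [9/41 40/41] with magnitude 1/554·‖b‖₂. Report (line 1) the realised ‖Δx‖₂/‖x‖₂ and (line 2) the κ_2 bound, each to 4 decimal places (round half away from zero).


0.0030
0.5487

from the listed singular values, σ₁ = 11, σ_n = 11/304
κ_2(A) = 11 / (11/304) = 304.0000
κ_2(A)·‖δb‖/‖b‖ = 0.5487
solve Ax = b  →  x = [49.4545 66.5455]
‖b‖ = 5.0000, ‖x‖ = 82.9099
with δb = [0.0020 0.0088], A·Δx = δb → ‖Δx‖ = 0.2494
relative error = 0.0030
realised/bound (from unrounded values) ≈ 0.0055


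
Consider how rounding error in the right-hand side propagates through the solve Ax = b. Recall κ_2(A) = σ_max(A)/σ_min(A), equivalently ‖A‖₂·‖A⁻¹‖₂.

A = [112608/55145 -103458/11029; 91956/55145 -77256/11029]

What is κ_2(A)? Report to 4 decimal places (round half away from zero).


107.6000

M = AᵀA = [20620944/2966801 -91484640/2966801; -91484640/2966801 406635300/2966801]. tr(M)=10420884/72361, det(M)=129600/72361
char-poly roots: 144 and 900/72361
σ_max=√144=12, σ_min=√(900/72361)=(30/269) → κ = 107.6000


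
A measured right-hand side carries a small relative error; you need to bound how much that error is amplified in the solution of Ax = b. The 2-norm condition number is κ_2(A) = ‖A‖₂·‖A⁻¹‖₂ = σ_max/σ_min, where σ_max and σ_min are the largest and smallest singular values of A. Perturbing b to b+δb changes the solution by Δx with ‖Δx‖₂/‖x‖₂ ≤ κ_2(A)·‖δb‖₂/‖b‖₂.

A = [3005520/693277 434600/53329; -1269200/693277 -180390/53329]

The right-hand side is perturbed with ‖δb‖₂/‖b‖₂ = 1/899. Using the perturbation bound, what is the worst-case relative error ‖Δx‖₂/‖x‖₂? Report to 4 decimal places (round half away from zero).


0.4362

form AᵀA = [3704844800/167293073 6946380000/167293073; 6946380000/167293073 13024571300/167293073] with trace 984083300/9840769 and determinant 640000/9840769
solving λ² − 984083300/9840769·λ + 640000/9840769 = 0 gives λ = 100, 6400/9840769
so κ_2 = √(100 / (6400/9840769)) = 392.1250
bound on ‖Δx‖/‖x‖: κ·ε = 392.1250·1/899 = 0.4362


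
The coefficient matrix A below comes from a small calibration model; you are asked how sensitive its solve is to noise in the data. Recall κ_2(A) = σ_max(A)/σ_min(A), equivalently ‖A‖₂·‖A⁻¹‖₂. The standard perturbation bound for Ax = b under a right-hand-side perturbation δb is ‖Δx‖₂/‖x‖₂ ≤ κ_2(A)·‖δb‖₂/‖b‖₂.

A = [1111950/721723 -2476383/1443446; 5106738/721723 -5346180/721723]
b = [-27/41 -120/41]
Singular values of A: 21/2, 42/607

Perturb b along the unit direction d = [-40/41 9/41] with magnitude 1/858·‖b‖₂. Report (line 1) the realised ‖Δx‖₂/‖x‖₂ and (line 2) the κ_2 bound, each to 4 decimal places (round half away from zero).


0.1769
0.1769

largest singular value 21/2, smallest 42/607
κ = σ_max/σ_min = (21/2)/(42/607) = 151.7500
worst-case relative error ≤ 151.7500 × 1/858 = 0.1769
solve Ax = b  →  x = [-0.1970 0.2069]
‖b‖ = 3.0000, ‖x‖ = 0.2857
with δb = [-0.0034 0.0008], A·Δx = δb → ‖Δx‖ = 0.0505
realised ‖Δx‖/‖x‖ = 0.1769
realised/bound = 1 exactly: the bound is attained for this b and d


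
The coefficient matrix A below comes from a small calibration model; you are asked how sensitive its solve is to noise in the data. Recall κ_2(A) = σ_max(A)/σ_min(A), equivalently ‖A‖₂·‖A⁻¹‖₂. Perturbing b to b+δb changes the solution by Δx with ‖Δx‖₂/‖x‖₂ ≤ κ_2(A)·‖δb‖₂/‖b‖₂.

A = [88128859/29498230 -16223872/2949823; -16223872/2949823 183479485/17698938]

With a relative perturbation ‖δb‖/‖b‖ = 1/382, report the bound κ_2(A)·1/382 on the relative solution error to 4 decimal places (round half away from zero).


M = AᵀA = [117951896387129/3010884336100 -33171474706048/451632650415; -33171474706048/451632650415 149274831252841/1083918360996]. tr(M)=8293145067137/46882282050, det(M)=7822518025/15002330256
eigenvalues of AᵀA: λ = (tr ± √(tr²−4·det))/2 = 17689/100, 11055625/3750582564
κ = σ_max/σ_min = (133/10)/(3325/61242) = 244.9680
κ_2(A)·‖δb‖/‖b‖ = 0.6413

0.6413


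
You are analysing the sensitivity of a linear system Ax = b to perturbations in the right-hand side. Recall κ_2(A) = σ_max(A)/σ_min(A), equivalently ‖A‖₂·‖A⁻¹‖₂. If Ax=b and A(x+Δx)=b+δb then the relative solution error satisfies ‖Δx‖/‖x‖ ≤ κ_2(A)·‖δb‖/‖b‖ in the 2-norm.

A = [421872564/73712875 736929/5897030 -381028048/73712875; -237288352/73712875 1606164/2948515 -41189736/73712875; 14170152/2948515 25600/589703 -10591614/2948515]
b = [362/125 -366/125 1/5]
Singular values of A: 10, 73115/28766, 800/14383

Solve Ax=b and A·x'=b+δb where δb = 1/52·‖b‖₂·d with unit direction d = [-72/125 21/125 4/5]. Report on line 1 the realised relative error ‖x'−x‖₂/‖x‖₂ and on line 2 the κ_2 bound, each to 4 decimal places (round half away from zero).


0.0396
3.4575

largest singular value 10, smallest 800/14383
κ_2(A) = 10 / (800/14383) = 179.7875
worst-case relative error ≤ 179.7875 × 1/52 = 3.4575
solve Ax = b  →  x = [-4.0353 -35.2532 -5.8803]
‖b‖ = 4.1231, ‖x‖ = 35.9674
Δx = A⁻¹·δb where δb = 1/52·4.1231·d; ‖Δx‖ = 1.4255
dividing the unrounded norms, ‖Δx‖/‖x‖ = 0.0396
so the bound overstates the realised error by a factor of ≈ 87.2337 (computed from the unrounded values)


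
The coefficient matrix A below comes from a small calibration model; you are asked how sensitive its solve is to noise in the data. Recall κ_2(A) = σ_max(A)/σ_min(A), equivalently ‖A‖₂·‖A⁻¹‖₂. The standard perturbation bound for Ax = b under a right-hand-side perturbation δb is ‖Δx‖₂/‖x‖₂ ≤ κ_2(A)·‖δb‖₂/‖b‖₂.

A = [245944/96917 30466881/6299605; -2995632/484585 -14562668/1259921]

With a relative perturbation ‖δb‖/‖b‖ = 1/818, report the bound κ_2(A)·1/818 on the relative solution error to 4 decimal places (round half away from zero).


form AᵀA = [10486022357824/234822622225 786423705336/9392904889; 786423705336/9392904889 36863984140969/234822622225] with trace 163840852937/812535025 and determinant 6505390336/20313375625
λ_max, λ_min = (163840852937/812535025 ± √1073719174156950963321/26408526674070025)/2 = 5041/25, 1290496/812535025
κ = σ_max/σ_min = (71/5)/(1136/28505) = 356.3125
bound on ‖Δx‖/‖x‖: κ·ε = 356.3125·1/818 = 0.4356

0.4356


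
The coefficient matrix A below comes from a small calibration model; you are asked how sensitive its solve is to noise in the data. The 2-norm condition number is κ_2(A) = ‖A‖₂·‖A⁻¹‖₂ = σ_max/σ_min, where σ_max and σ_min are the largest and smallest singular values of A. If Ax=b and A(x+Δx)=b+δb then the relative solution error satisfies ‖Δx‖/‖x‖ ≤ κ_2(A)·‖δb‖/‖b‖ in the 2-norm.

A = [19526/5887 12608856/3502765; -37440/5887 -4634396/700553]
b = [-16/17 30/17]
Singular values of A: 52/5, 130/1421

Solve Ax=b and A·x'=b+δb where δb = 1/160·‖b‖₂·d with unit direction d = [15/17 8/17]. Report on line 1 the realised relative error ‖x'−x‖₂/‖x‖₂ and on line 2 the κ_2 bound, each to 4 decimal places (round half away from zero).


σ_max = 52/5, σ_min = 130/1421
κ = σ_max/σ_min = (52/5)/(130/1421) = 113.6800
κ_2(A)·‖δb‖/‖b‖ = 0.7105
solve Ax = b  →  x = [-0.1326 -0.1393]
‖b‖ = 2.0000, ‖x‖ = 0.1923
δb = ε·‖b‖·d = [0.0110 0.0059]; solving A·Δx = δb gives ‖Δx‖ = 0.1366
relative error = 0.7105
so the bound is sharp here: realised error equals the bound

0.7105
0.7105


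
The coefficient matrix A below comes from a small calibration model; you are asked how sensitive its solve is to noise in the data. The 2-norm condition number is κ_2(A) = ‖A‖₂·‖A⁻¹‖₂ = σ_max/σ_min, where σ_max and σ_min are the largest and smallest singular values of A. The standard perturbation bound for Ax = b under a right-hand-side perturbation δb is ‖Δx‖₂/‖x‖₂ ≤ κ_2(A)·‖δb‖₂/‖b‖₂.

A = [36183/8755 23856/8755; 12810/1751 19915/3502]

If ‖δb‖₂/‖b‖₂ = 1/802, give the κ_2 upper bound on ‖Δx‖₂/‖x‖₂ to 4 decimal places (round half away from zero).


M = AᵀA = [18725301/265225 14021007/265225; 14021007/265225 42185521/1060900]. tr(M)=4683469/42436, det(M)=540225/42436
eigenvalues of AᵀA: λ = (tr ± √(tr²−4·det))/2 = 441/4, 1225/10609
σ_max=√(441/4)=(21/2), σ_min=√(1225/10609)=(35/103) → κ = 30.9000
worst-case relative error ≤ 30.9000 × 1/802 = 0.0385

0.0385
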